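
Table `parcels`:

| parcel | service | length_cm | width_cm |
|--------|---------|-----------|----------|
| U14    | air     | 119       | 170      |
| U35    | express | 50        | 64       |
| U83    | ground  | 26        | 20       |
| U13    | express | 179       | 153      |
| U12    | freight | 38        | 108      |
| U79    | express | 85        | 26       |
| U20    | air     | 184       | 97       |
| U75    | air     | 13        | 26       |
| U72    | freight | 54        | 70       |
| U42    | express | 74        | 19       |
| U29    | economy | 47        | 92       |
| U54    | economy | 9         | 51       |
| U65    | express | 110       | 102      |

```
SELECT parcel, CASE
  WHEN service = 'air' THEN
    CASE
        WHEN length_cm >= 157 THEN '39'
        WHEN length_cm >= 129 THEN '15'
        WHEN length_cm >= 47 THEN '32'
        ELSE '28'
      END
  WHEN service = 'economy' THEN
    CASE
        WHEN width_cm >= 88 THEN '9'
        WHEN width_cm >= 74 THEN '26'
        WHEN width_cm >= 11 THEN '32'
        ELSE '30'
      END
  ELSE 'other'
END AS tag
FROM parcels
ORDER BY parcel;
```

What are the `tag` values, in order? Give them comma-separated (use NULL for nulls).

other, other, 32, 39, 9, other, other, 32, other, other, 28, other, other

parcel=U12: service='freight' → outer ELSE → other
parcel=U13: service='express' → outer ELSE → other
parcel=U14: service='air' → inner[length_cm >= 47] → 32
parcel=U20: service='air' → inner[length_cm >= 157] → 39
parcel=U29: service='economy' → inner[width_cm >= 88] → 9
parcel=U35: service='express' → outer ELSE → other
parcel=U42: service='express' → outer ELSE → other
parcel=U54: service='economy' → inner[width_cm >= 11] → 32
parcel=U65: service='express' → outer ELSE → other
parcel=U72: service='freight' → outer ELSE → other
parcel=U75: service='air' → inner[ELSE] → 28
parcel=U79: service='express' → outer ELSE → other
parcel=U83: service='ground' → outer ELSE → other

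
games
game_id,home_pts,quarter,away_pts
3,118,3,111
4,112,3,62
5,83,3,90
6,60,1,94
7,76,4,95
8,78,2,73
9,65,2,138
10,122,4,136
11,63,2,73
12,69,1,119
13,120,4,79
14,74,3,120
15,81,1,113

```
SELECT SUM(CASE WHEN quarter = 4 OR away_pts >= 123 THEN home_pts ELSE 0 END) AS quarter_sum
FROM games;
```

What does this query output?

game_id=3: ✗
game_id=4: ✗
game_id=5: ✗
game_id=6: ✗
game_id=7: ✓ → 76
game_id=8: ✗
game_id=9: ✓ → 65
game_id=10: ✓ → 122
game_id=11: ✗
game_id=12: ✗
game_id=13: ✓ → 120
game_id=14: ✗
game_id=15: ✗
quarter_sum = 76 + 65 + 122 + 120 = 383

383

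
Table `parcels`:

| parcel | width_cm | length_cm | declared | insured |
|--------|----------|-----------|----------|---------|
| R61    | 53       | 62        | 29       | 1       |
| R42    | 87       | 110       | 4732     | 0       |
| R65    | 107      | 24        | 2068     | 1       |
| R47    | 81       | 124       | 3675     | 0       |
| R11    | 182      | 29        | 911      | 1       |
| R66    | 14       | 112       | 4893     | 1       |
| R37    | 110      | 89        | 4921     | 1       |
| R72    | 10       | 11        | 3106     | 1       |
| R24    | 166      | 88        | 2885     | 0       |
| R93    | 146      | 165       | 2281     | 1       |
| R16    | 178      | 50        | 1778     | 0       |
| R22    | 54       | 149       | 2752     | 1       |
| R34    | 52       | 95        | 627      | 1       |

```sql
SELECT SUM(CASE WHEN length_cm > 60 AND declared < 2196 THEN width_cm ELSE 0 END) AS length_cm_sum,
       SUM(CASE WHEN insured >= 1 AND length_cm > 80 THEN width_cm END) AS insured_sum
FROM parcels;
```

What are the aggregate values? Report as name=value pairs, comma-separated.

[length_cm_sum: length_cm > 60 AND declared < 2196]
parcel=R61: ✓ → 53
parcel=R42: ✗
parcel=R65: ✗
parcel=R47: ✗
parcel=R11: ✗
parcel=R66: ✗
parcel=R37: ✗
parcel=R72: ✗
parcel=R24: ✗
parcel=R93: ✗
parcel=R16: ✗
parcel=R22: ✗
parcel=R34: ✓ → 52
length_cm_sum = 53 + 52 = 105
—
[insured_sum: insured >= 1 AND length_cm > 80]
parcel=R61: ✗
parcel=R42: ✗
parcel=R65: ✗
parcel=R47: ✗
parcel=R11: ✗
parcel=R66: ✓ → 14
parcel=R37: ✓ → 110
parcel=R72: ✗
parcel=R24: ✗
parcel=R93: ✓ → 146
parcel=R16: ✗
parcel=R22: ✓ → 54
parcel=R34: ✓ → 52
insured_sum = 14 + 110 + 146 + 54 + 52 = 376

length_cm_sum=105, insured_sum=376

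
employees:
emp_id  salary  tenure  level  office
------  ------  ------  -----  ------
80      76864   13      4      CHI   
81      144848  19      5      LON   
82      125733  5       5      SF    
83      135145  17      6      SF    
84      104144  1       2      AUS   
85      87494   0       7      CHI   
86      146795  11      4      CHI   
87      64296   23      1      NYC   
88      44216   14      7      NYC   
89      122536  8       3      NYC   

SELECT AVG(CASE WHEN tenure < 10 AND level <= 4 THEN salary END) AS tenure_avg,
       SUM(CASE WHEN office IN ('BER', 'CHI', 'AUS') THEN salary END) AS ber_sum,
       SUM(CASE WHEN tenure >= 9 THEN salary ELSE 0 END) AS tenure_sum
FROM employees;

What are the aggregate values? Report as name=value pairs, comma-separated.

[tenure_avg: tenure < 10 AND level <= 4]
emp_id=80: ✗
emp_id=81: ✗
emp_id=82: ✗
emp_id=83: ✗
emp_id=84: ✓ → 104144
emp_id=85: ✗
emp_id=86: ✗
emp_id=87: ✗
emp_id=88: ✗
emp_id=89: ✓ → 122536
tenure_avg = (104144 + 122536) / 2 = 113340
—
[ber_sum: office IN ('BER', 'CHI', 'AUS')]
emp_id=80: ✓ → 76864
emp_id=81: ✗
emp_id=82: ✗
emp_id=83: ✗
emp_id=84: ✓ → 104144
emp_id=85: ✓ → 87494
emp_id=86: ✓ → 146795
emp_id=87: ✗
emp_id=88: ✗
emp_id=89: ✗
ber_sum = 76864 + 104144 + 87494 + 146795 = 415297
—
[tenure_sum: tenure >= 9]
emp_id=80: ✓ → 76864
emp_id=81: ✓ → 144848
emp_id=82: ✗
emp_id=83: ✓ → 135145
emp_id=84: ✗
emp_id=85: ✗
emp_id=86: ✓ → 146795
emp_id=87: ✓ → 64296
emp_id=88: ✓ → 44216
emp_id=89: ✗
tenure_sum = 76864 + 144848 + 135145 + 146795 + 64296 + 44216 = 612164

tenure_avg=113340, ber_sum=415297, tenure_sum=612164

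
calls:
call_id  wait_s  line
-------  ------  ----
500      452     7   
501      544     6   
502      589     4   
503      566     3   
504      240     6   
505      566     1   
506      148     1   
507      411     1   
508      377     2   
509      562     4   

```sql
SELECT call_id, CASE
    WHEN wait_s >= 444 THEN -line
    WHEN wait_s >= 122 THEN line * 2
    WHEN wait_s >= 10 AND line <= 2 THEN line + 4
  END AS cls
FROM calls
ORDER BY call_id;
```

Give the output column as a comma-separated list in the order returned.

call_id=500: wait_s >= 444 → -7
call_id=501: wait_s >= 444 → -6
call_id=502: wait_s >= 444 → -4
call_id=503: wait_s >= 444 → -3
call_id=504: wait_s >= 122 → 12
call_id=505: wait_s >= 444 → -1
call_id=506: wait_s >= 122 → 2
call_id=507: wait_s >= 122 → 2
call_id=508: wait_s >= 122 → 4
call_id=509: wait_s >= 444 → -4

-7, -6, -4, -3, 12, -1, 2, 2, 4, -4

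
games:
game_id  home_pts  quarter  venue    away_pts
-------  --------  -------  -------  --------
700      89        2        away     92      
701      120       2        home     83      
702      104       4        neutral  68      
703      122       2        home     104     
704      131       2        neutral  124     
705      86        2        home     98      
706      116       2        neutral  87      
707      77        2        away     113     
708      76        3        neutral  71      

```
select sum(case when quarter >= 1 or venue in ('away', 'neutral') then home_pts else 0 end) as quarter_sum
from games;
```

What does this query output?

game_id=700: ✓ → 89
game_id=701: ✓ → 120
game_id=702: ✓ → 104
game_id=703: ✓ → 122
game_id=704: ✓ → 131
game_id=705: ✓ → 86
game_id=706: ✓ → 116
game_id=707: ✓ → 77
game_id=708: ✓ → 76
quarter_sum = 89 + 120 + 104 + 122 + 131 + 86 + 116 + 77 + 76 = 921

921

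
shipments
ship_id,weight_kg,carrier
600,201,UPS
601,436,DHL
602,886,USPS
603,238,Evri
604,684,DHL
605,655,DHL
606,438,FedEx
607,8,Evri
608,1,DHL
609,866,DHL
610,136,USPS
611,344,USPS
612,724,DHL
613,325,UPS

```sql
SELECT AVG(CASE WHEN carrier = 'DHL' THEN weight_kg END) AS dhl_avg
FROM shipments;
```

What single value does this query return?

561

ship_id=600: ✗
ship_id=601: ✓ → 436
ship_id=602: ✗
ship_id=603: ✗
ship_id=604: ✓ → 684
ship_id=605: ✓ → 655
ship_id=606: ✗
ship_id=607: ✗
ship_id=608: ✓ → 1
ship_id=609: ✓ → 866
ship_id=610: ✗
ship_id=611: ✗
ship_id=612: ✓ → 724
ship_id=613: ✗
dhl_avg = (436 + 684 + 655 + 1 + 866 + 724) / 6 = 561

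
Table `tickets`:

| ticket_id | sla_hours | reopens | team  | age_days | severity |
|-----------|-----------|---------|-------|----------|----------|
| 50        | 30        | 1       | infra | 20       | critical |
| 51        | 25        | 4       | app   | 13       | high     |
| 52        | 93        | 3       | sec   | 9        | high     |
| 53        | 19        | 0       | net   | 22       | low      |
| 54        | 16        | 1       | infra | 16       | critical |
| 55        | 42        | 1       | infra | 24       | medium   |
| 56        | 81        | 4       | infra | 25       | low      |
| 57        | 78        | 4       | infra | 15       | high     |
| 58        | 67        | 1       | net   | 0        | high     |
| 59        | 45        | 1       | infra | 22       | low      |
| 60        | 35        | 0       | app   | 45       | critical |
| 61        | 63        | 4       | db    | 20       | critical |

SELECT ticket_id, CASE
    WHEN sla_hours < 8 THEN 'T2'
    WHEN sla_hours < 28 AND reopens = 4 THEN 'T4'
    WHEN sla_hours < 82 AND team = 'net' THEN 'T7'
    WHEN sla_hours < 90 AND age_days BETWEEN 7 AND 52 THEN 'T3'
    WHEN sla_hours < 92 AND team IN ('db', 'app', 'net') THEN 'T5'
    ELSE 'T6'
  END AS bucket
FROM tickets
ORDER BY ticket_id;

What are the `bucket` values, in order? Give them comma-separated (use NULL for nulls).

ticket_id=50: sla_hours < 90 AND age_days BETWEEN 7 AND 52 → T3
ticket_id=51: sla_hours < 28 AND reopens = 4 → T4
ticket_id=52: ELSE → T6
ticket_id=53: sla_hours < 82 AND team = 'net' → T7
ticket_id=54: sla_hours < 90 AND age_days BETWEEN 7 AND 52 → T3
ticket_id=55: sla_hours < 90 AND age_days BETWEEN 7 AND 52 → T3
ticket_id=56: sla_hours < 90 AND age_days BETWEEN 7 AND 52 → T3
ticket_id=57: sla_hours < 90 AND age_days BETWEEN 7 AND 52 → T3
ticket_id=58: sla_hours < 82 AND team = 'net' → T7
ticket_id=59: sla_hours < 90 AND age_days BETWEEN 7 AND 52 → T3
ticket_id=60: sla_hours < 90 AND age_days BETWEEN 7 AND 52 → T3
ticket_id=61: sla_hours < 90 AND age_days BETWEEN 7 AND 52 → T3

T3, T4, T6, T7, T3, T3, T3, T3, T7, T3, T3, T3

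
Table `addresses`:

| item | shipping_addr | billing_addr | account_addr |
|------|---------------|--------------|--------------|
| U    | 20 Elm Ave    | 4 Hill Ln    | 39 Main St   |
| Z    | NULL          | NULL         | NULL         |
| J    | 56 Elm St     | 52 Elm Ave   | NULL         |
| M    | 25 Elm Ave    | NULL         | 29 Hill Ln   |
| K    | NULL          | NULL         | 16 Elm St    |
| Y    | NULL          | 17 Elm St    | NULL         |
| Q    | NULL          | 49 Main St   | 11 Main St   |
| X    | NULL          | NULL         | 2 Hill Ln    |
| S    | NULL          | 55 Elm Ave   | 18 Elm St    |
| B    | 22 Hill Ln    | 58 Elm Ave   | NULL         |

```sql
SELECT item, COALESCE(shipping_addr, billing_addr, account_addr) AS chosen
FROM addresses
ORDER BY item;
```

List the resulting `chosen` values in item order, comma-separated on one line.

22 Hill Ln, 56 Elm St, 16 Elm St, 25 Elm Ave, 49 Main St, 55 Elm Ave, 20 Elm Ave, 2 Hill Ln, 17 Elm St, NULL

item=B: shipping_addr=22 Hill Ln → 22 Hill Ln
item=J: shipping_addr=56 Elm St → 56 Elm St
item=K: shipping_addr=NULL, billing_addr=NULL, account_addr=16 Elm St → 16 Elm St
item=M: shipping_addr=25 Elm Ave → 25 Elm Ave
item=Q: shipping_addr=NULL, billing_addr=49 Main St → 49 Main St
item=S: shipping_addr=NULL, billing_addr=55 Elm Ave → 55 Elm Ave
item=U: shipping_addr=20 Elm Ave → 20 Elm Ave
item=X: shipping_addr=NULL, billing_addr=NULL, account_addr=2 Hill Ln → 2 Hill Ln
item=Y: shipping_addr=NULL, billing_addr=17 Elm St → 17 Elm St
item=Z: shipping_addr=NULL, billing_addr=NULL, account_addr=NULL (all NULL) → NULL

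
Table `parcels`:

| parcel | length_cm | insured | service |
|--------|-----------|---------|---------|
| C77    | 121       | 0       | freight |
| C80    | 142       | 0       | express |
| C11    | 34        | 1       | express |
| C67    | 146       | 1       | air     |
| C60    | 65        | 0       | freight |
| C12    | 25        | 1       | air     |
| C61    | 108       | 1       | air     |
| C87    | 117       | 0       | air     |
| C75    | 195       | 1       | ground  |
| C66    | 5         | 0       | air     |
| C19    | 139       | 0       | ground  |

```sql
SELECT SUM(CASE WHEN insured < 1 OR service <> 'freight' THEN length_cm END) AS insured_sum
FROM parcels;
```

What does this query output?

parcel=C77: ✓ → 121
parcel=C80: ✓ → 142
parcel=C11: ✓ → 34
parcel=C67: ✓ → 146
parcel=C60: ✓ → 65
parcel=C12: ✓ → 25
parcel=C61: ✓ → 108
parcel=C87: ✓ → 117
parcel=C75: ✓ → 195
parcel=C66: ✓ → 5
parcel=C19: ✓ → 139
insured_sum = 121 + 142 + 34 + 146 + 65 + 25 + 108 + 117 + 195 + 5 + 139 = 1097

1097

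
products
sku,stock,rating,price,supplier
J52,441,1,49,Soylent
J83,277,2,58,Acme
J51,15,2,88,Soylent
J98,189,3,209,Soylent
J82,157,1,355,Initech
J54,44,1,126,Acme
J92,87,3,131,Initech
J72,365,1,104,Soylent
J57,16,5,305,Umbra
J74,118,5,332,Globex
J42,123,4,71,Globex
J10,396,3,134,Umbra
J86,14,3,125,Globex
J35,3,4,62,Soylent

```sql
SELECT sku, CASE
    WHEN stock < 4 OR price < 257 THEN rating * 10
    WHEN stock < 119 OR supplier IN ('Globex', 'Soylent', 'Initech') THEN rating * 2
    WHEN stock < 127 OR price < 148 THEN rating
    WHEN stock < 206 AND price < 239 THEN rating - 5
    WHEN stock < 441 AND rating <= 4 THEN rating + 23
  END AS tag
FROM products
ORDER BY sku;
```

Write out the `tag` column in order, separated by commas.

sku=J10: stock < 4 OR price < 257 → 30
sku=J35: stock < 4 OR price < 257 → 40
sku=J42: stock < 4 OR price < 257 → 40
sku=J51: stock < 4 OR price < 257 → 20
sku=J52: stock < 4 OR price < 257 → 10
sku=J54: stock < 4 OR price < 257 → 10
sku=J57: stock < 119 OR supplier IN ('Globex', 'Soylent', 'Initech') → 10
sku=J72: stock < 4 OR price < 257 → 10
sku=J74: stock < 119 OR supplier IN ('Globex', 'Soylent', 'Initech') → 10
sku=J82: stock < 119 OR supplier IN ('Globex', 'Soylent', 'Initech') → 2
sku=J83: stock < 4 OR price < 257 → 20
sku=J86: stock < 4 OR price < 257 → 30
sku=J92: stock < 4 OR price < 257 → 30
sku=J98: stock < 4 OR price < 257 → 30

30, 40, 40, 20, 10, 10, 10, 10, 10, 2, 20, 30, 30, 30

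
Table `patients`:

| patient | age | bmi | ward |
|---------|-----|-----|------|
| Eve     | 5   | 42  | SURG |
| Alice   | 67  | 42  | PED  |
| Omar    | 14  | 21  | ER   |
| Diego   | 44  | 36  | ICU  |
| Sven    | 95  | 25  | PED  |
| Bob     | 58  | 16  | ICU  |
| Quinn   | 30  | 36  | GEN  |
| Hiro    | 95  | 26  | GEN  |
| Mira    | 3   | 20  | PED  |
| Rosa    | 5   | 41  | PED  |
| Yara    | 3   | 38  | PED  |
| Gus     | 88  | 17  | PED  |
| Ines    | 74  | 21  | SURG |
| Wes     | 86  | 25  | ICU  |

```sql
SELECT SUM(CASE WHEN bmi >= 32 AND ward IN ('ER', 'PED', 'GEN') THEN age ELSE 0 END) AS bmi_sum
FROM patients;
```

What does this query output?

patient=Eve: ✗
patient=Alice: ✓ → 67
patient=Omar: ✗
patient=Diego: ✗
patient=Sven: ✗
patient=Bob: ✗
patient=Quinn: ✓ → 30
patient=Hiro: ✗
patient=Mira: ✗
patient=Rosa: ✓ → 5
patient=Yara: ✓ → 3
patient=Gus: ✗
patient=Ines: ✗
patient=Wes: ✗
bmi_sum = 67 + 30 + 5 + 3 = 105

105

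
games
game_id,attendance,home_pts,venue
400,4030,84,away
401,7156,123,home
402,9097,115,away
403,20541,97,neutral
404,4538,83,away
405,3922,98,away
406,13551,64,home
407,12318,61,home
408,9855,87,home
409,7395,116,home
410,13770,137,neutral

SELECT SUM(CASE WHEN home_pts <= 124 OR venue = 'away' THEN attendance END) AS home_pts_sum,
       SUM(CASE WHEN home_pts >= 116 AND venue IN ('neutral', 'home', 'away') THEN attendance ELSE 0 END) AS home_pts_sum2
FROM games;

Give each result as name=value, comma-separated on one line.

[home_pts_sum: home_pts <= 124 OR venue = 'away']
game_id=400: ✓ → 4030
game_id=401: ✓ → 7156
game_id=402: ✓ → 9097
game_id=403: ✓ → 20541
game_id=404: ✓ → 4538
game_id=405: ✓ → 3922
game_id=406: ✓ → 13551
game_id=407: ✓ → 12318
game_id=408: ✓ → 9855
game_id=409: ✓ → 7395
game_id=410: ✗
home_pts_sum = 4030 + 7156 + 9097 + 20541 + 4538 + 3922 + 13551 + 12318 + 9855 + 7395 = 92403
—
[home_pts_sum2: home_pts >= 116 AND venue IN ('neutral', 'home', 'away')]
game_id=400: ✗
game_id=401: ✓ → 7156
game_id=402: ✗
game_id=403: ✗
game_id=404: ✗
game_id=405: ✗
game_id=406: ✗
game_id=407: ✗
game_id=408: ✗
game_id=409: ✓ → 7395
game_id=410: ✓ → 13770
home_pts_sum2 = 7156 + 7395 + 13770 = 28321

home_pts_sum=92403, home_pts_sum2=28321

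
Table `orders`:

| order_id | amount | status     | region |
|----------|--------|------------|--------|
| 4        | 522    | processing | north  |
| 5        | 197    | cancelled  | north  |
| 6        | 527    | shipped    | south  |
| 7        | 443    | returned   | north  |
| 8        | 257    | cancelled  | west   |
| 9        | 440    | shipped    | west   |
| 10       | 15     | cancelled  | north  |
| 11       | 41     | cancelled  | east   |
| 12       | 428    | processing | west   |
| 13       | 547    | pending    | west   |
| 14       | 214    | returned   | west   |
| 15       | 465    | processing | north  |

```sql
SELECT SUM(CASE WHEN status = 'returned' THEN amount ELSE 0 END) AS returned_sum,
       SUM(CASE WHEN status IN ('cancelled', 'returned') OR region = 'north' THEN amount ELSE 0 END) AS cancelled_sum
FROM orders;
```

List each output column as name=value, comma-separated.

[returned_sum: status = 'returned']
order_id=4: ✗
order_id=5: ✗
order_id=6: ✗
order_id=7: ✓ → 443
order_id=8: ✗
order_id=9: ✗
order_id=10: ✗
order_id=11: ✗
order_id=12: ✗
order_id=13: ✗
order_id=14: ✓ → 214
order_id=15: ✗
returned_sum = 443 + 214 = 657
—
[cancelled_sum: status IN ('cancelled', 'returned') OR region = 'north']
order_id=4: ✓ → 522
order_id=5: ✓ → 197
order_id=6: ✗
order_id=7: ✓ → 443
order_id=8: ✓ → 257
order_id=9: ✗
order_id=10: ✓ → 15
order_id=11: ✓ → 41
order_id=12: ✗
order_id=13: ✗
order_id=14: ✓ → 214
order_id=15: ✓ → 465
cancelled_sum = 522 + 197 + 443 + 257 + 15 + 41 + 214 + 465 = 2154

returned_sum=657, cancelled_sum=2154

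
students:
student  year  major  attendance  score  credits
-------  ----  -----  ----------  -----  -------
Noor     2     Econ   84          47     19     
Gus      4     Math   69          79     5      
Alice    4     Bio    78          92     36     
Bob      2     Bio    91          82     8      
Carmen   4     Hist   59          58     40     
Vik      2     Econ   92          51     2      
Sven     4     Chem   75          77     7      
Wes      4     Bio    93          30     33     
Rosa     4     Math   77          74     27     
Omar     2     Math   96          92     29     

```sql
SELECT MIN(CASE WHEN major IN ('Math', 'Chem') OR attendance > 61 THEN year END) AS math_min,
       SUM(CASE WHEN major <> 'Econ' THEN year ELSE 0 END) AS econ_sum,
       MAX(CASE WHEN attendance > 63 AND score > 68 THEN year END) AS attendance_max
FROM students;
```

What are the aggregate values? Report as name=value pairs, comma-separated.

math_min=2, econ_sum=28, attendance_max=4

[math_min: major IN ('Math', 'Chem') OR attendance > 61]
student=Noor: ✓ → 2
student=Gus: ✓ → 4
student=Alice: ✓ → 4
student=Bob: ✓ → 2
student=Carmen: ✗
student=Vik: ✓ → 2
student=Sven: ✓ → 4
student=Wes: ✓ → 4
student=Rosa: ✓ → 4
student=Omar: ✓ → 2
math_min = MIN(2, 4, 4, 2, 2, 4, 4, 4, 2) = 2
—
[econ_sum: major <> 'Econ']
student=Noor: ✗
student=Gus: ✓ → 4
student=Alice: ✓ → 4
student=Bob: ✓ → 2
student=Carmen: ✓ → 4
student=Vik: ✗
student=Sven: ✓ → 4
student=Wes: ✓ → 4
student=Rosa: ✓ → 4
student=Omar: ✓ → 2
econ_sum = 4 + 4 + 2 + 4 + 4 + 4 + 4 + 2 = 28
—
[attendance_max: attendance > 63 AND score > 68]
student=Noor: ✗
student=Gus: ✓ → 4
student=Alice: ✓ → 4
student=Bob: ✓ → 2
student=Carmen: ✗
student=Vik: ✗
student=Sven: ✓ → 4
student=Wes: ✗
student=Rosa: ✓ → 4
student=Omar: ✓ → 2
attendance_max = MAX(4, 4, 2, 4, 4, 2) = 4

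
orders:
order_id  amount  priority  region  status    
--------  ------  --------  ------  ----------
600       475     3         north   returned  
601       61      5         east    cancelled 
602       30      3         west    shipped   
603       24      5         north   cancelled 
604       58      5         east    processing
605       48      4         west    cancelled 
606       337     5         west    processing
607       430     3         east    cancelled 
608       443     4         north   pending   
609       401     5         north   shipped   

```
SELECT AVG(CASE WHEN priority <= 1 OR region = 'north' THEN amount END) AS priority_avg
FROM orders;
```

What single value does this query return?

335.75

order_id=600: ✓ → 475
order_id=601: ✗
order_id=602: ✗
order_id=603: ✓ → 24
order_id=604: ✗
order_id=605: ✗
order_id=606: ✗
order_id=607: ✗
order_id=608: ✓ → 443
order_id=609: ✓ → 401
priority_avg = (475 + 24 + 443 + 401) / 4 = 335.75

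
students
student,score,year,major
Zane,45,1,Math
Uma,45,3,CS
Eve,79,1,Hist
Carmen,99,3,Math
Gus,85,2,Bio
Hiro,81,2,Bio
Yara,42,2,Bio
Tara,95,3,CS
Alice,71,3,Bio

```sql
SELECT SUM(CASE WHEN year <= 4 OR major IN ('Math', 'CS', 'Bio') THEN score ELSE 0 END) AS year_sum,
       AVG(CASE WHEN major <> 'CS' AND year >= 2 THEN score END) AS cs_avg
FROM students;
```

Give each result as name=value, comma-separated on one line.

year_sum=642, cs_avg=75.6

[year_sum: year <= 4 OR major IN ('Math', 'CS', 'Bio')]
student=Zane: ✓ → 45
student=Uma: ✓ → 45
student=Eve: ✓ → 79
student=Carmen: ✓ → 99
student=Gus: ✓ → 85
student=Hiro: ✓ → 81
student=Yara: ✓ → 42
student=Tara: ✓ → 95
student=Alice: ✓ → 71
year_sum = 45 + 45 + 79 + 99 + 85 + 81 + 42 + 95 + 71 = 642
—
[cs_avg: major <> 'CS' AND year >= 2]
student=Zane: ✗
student=Uma: ✗
student=Eve: ✗
student=Carmen: ✓ → 99
student=Gus: ✓ → 85
student=Hiro: ✓ → 81
student=Yara: ✓ → 42
student=Tara: ✗
student=Alice: ✓ → 71
cs_avg = (99 + 85 + 81 + 42 + 71) / 5 = 75.6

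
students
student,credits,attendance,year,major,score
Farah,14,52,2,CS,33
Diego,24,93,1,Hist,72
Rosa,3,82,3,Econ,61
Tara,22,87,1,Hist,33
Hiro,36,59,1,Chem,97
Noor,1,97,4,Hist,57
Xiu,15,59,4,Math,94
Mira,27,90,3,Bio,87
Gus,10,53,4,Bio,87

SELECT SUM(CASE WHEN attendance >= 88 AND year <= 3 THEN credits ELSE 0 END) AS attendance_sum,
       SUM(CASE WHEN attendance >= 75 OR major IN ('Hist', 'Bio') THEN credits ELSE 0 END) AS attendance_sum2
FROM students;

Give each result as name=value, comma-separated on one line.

attendance_sum=51, attendance_sum2=87

[attendance_sum: attendance >= 88 AND year <= 3]
student=Farah: ✗
student=Diego: ✓ → 24
student=Rosa: ✗
student=Tara: ✗
student=Hiro: ✗
student=Noor: ✗
student=Xiu: ✗
student=Mira: ✓ → 27
student=Gus: ✗
attendance_sum = 24 + 27 = 51
—
[attendance_sum2: attendance >= 75 OR major IN ('Hist', 'Bio')]
student=Farah: ✗
student=Diego: ✓ → 24
student=Rosa: ✓ → 3
student=Tara: ✓ → 22
student=Hiro: ✗
student=Noor: ✓ → 1
student=Xiu: ✗
student=Mira: ✓ → 27
student=Gus: ✓ → 10
attendance_sum2 = 24 + 3 + 22 + 1 + 27 + 10 = 87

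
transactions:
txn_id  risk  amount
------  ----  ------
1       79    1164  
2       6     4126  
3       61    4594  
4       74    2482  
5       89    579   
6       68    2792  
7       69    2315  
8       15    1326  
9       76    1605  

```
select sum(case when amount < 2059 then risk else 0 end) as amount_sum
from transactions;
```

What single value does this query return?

259

txn_id=1: ✓ → 79
txn_id=2: ✗
txn_id=3: ✗
txn_id=4: ✗
txn_id=5: ✓ → 89
txn_id=6: ✗
txn_id=7: ✗
txn_id=8: ✓ → 15
txn_id=9: ✓ → 76
amount_sum = 79 + 89 + 15 + 76 = 259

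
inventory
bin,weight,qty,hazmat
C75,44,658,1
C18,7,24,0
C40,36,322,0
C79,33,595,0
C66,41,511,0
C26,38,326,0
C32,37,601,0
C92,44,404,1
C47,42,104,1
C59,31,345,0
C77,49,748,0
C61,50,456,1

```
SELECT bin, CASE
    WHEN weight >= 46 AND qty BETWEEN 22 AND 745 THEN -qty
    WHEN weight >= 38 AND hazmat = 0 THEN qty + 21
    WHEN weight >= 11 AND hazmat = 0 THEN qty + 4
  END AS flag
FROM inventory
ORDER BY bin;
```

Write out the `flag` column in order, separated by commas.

NULL, 347, 605, 326, NULL, 349, -456, 532, NULL, 769, 599, NULL

bin=C18: (no match → NULL) → NULL
bin=C26: weight >= 38 AND hazmat = 0 → 347
bin=C32: weight >= 11 AND hazmat = 0 → 605
bin=C40: weight >= 11 AND hazmat = 0 → 326
bin=C47: (no match → NULL) → NULL
bin=C59: weight >= 11 AND hazmat = 0 → 349
bin=C61: weight >= 46 AND qty BETWEEN 22 AND 745 → -456
bin=C66: weight >= 38 AND hazmat = 0 → 532
bin=C75: (no match → NULL) → NULL
bin=C77: weight >= 38 AND hazmat = 0 → 769
bin=C79: weight >= 11 AND hazmat = 0 → 599
bin=C92: (no match → NULL) → NULL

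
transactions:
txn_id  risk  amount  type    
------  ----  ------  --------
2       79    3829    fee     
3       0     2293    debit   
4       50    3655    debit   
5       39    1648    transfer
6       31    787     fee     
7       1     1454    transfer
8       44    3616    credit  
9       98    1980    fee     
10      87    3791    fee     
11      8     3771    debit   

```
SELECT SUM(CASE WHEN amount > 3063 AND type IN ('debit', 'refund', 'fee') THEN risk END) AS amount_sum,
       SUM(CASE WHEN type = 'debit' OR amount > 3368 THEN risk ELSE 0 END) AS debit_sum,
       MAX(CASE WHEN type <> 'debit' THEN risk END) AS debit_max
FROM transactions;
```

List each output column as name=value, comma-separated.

[amount_sum: amount > 3063 AND type IN ('debit', 'refund', 'fee')]
txn_id=2: ✓ → 79
txn_id=3: ✗
txn_id=4: ✓ → 50
txn_id=5: ✗
txn_id=6: ✗
txn_id=7: ✗
txn_id=8: ✗
txn_id=9: ✗
txn_id=10: ✓ → 87
txn_id=11: ✓ → 8
amount_sum = 79 + 50 + 87 + 8 = 224
—
[debit_sum: type = 'debit' OR amount > 3368]
txn_id=2: ✓ → 79
txn_id=3: ✓ → 0
txn_id=4: ✓ → 50
txn_id=5: ✗
txn_id=6: ✗
txn_id=7: ✗
txn_id=8: ✓ → 44
txn_id=9: ✗
txn_id=10: ✓ → 87
txn_id=11: ✓ → 8
debit_sum = 79 + 50 + 44 + 87 + 8 = 268
—
[debit_max: type <> 'debit']
txn_id=2: ✓ → 79
txn_id=3: ✗
txn_id=4: ✗
txn_id=5: ✓ → 39
txn_id=6: ✓ → 31
txn_id=7: ✓ → 1
txn_id=8: ✓ → 44
txn_id=9: ✓ → 98
txn_id=10: ✓ → 87
txn_id=11: ✗
debit_max = MAX(79, 39, 31, 1, 44, 98, 87) = 98

amount_sum=224, debit_sum=268, debit_max=98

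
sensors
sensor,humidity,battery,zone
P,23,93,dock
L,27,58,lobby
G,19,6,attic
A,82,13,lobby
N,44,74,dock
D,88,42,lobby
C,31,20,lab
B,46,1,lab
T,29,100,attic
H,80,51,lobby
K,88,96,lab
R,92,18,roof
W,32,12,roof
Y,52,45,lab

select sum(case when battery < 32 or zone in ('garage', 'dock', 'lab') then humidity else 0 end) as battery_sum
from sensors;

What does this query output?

sensor=P: ✓ → 23
sensor=L: ✗
sensor=G: ✓ → 19
sensor=A: ✓ → 82
sensor=N: ✓ → 44
sensor=D: ✗
sensor=C: ✓ → 31
sensor=B: ✓ → 46
sensor=T: ✗
sensor=H: ✗
sensor=K: ✓ → 88
sensor=R: ✓ → 92
sensor=W: ✓ → 32
sensor=Y: ✓ → 52
battery_sum = 23 + 19 + 82 + 44 + 31 + 46 + 88 + 92 + 32 + 52 = 509

509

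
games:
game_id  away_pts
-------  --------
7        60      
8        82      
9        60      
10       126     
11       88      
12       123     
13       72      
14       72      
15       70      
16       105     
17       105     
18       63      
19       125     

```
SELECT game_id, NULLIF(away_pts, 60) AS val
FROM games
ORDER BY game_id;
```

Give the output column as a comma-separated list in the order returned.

NULL, 82, NULL, 126, 88, 123, 72, 72, 70, 105, 105, 63, 125

game_id=7: away_pts=60 vs 60: equal → NULL
game_id=8: away_pts=82 vs 60: differ → 82
game_id=9: away_pts=60 vs 60: equal → NULL
game_id=10: away_pts=126 vs 60: differ → 126
game_id=11: away_pts=88 vs 60: differ → 88
game_id=12: away_pts=123 vs 60: differ → 123
game_id=13: away_pts=72 vs 60: differ → 72
game_id=14: away_pts=72 vs 60: differ → 72
game_id=15: away_pts=70 vs 60: differ → 70
game_id=16: away_pts=105 vs 60: differ → 105
game_id=17: away_pts=105 vs 60: differ → 105
game_id=18: away_pts=63 vs 60: differ → 63
game_id=19: away_pts=125 vs 60: differ → 125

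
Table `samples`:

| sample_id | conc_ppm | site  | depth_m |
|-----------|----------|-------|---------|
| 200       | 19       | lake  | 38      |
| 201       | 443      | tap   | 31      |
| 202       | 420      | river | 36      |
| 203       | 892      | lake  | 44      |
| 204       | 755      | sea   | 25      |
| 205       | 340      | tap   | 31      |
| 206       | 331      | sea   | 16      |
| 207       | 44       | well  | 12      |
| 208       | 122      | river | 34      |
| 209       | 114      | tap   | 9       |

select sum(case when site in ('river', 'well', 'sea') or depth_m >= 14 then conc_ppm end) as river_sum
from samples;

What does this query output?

sample_id=200: ✓ → 19
sample_id=201: ✓ → 443
sample_id=202: ✓ → 420
sample_id=203: ✓ → 892
sample_id=204: ✓ → 755
sample_id=205: ✓ → 340
sample_id=206: ✓ → 331
sample_id=207: ✓ → 44
sample_id=208: ✓ → 122
sample_id=209: ✗
river_sum = 19 + 443 + 420 + 892 + 755 + 340 + 331 + 44 + 122 = 3366

3366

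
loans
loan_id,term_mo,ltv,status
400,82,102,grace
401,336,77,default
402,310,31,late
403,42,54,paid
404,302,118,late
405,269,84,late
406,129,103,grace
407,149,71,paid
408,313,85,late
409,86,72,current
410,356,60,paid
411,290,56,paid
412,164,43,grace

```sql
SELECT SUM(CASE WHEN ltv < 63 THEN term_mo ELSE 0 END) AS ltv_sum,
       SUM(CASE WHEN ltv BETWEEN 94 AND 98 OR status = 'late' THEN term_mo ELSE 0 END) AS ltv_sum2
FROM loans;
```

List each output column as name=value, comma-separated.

ltv_sum=1162, ltv_sum2=1194

[ltv_sum: ltv < 63]
loan_id=400: ✗
loan_id=401: ✗
loan_id=402: ✓ → 310
loan_id=403: ✓ → 42
loan_id=404: ✗
loan_id=405: ✗
loan_id=406: ✗
loan_id=407: ✗
loan_id=408: ✗
loan_id=409: ✗
loan_id=410: ✓ → 356
loan_id=411: ✓ → 290
loan_id=412: ✓ → 164
ltv_sum = 310 + 42 + 356 + 290 + 164 = 1162
—
[ltv_sum2: ltv BETWEEN 94 AND 98 OR status = 'late']
loan_id=400: ✗
loan_id=401: ✗
loan_id=402: ✓ → 310
loan_id=403: ✗
loan_id=404: ✓ → 302
loan_id=405: ✓ → 269
loan_id=406: ✗
loan_id=407: ✗
loan_id=408: ✓ → 313
loan_id=409: ✗
loan_id=410: ✗
loan_id=411: ✗
loan_id=412: ✗
ltv_sum2 = 310 + 302 + 269 + 313 = 1194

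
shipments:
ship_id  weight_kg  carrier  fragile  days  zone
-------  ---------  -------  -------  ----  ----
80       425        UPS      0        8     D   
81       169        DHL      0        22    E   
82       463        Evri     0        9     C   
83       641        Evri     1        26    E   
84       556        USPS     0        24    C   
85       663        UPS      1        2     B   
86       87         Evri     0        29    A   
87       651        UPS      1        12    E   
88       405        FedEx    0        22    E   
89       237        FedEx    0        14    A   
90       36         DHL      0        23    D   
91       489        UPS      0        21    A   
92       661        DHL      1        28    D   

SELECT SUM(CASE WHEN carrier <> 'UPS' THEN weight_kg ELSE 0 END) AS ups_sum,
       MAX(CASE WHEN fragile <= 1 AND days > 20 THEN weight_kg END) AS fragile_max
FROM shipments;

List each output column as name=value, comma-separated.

[ups_sum: carrier <> 'UPS']
ship_id=80: ✗
ship_id=81: ✓ → 169
ship_id=82: ✓ → 463
ship_id=83: ✓ → 641
ship_id=84: ✓ → 556
ship_id=85: ✗
ship_id=86: ✓ → 87
ship_id=87: ✗
ship_id=88: ✓ → 405
ship_id=89: ✓ → 237
ship_id=90: ✓ → 36
ship_id=91: ✗
ship_id=92: ✓ → 661
ups_sum = 169 + 463 + 641 + 556 + 87 + 405 + 237 + 36 + 661 = 3255
—
[fragile_max: fragile <= 1 AND days > 20]
ship_id=80: ✗
ship_id=81: ✓ → 169
ship_id=82: ✗
ship_id=83: ✓ → 641
ship_id=84: ✓ → 556
ship_id=85: ✗
ship_id=86: ✓ → 87
ship_id=87: ✗
ship_id=88: ✓ → 405
ship_id=89: ✗
ship_id=90: ✓ → 36
ship_id=91: ✓ → 489
ship_id=92: ✓ → 661
fragile_max = MAX(169, 641, 556, 87, 405, 36, 489, 661) = 661

ups_sum=3255, fragile_max=661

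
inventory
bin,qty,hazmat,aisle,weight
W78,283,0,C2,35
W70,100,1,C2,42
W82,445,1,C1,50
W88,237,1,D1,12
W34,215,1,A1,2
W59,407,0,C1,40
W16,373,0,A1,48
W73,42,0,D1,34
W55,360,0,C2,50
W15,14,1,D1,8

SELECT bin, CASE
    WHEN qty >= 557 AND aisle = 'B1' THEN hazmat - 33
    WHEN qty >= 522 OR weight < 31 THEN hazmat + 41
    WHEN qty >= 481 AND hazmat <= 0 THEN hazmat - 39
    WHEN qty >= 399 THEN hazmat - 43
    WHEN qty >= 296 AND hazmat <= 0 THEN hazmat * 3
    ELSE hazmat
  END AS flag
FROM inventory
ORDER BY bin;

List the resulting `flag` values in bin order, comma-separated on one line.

42, 0, 42, 0, -43, 1, 0, 0, -42, 42

bin=W15: qty >= 522 OR weight < 31 → 42
bin=W16: qty >= 296 AND hazmat <= 0 → 0
bin=W34: qty >= 522 OR weight < 31 → 42
bin=W55: qty >= 296 AND hazmat <= 0 → 0
bin=W59: qty >= 399 → -43
bin=W70: ELSE → 1
bin=W73: ELSE → 0
bin=W78: ELSE → 0
bin=W82: qty >= 399 → -42
bin=W88: qty >= 522 OR weight < 31 → 42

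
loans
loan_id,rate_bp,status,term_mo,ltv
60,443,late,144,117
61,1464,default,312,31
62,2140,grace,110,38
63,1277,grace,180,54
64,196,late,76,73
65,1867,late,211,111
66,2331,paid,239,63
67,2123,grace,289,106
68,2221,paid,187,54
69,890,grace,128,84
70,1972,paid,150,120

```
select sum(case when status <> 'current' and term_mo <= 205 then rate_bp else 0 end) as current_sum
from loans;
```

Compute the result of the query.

loan_id=60: ✓ → 443
loan_id=61: ✗
loan_id=62: ✓ → 2140
loan_id=63: ✓ → 1277
loan_id=64: ✓ → 196
loan_id=65: ✗
loan_id=66: ✗
loan_id=67: ✗
loan_id=68: ✓ → 2221
loan_id=69: ✓ → 890
loan_id=70: ✓ → 1972
current_sum = 443 + 2140 + 1277 + 196 + 2221 + 890 + 1972 = 9139

9139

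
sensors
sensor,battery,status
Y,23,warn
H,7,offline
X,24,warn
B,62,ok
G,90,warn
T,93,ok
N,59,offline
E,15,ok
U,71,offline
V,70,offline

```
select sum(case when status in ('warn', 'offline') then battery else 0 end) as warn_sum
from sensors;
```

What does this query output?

344

sensor=Y: ✓ → 23
sensor=H: ✓ → 7
sensor=X: ✓ → 24
sensor=B: ✗
sensor=G: ✓ → 90
sensor=T: ✗
sensor=N: ✓ → 59
sensor=E: ✗
sensor=U: ✓ → 71
sensor=V: ✓ → 70
warn_sum = 23 + 7 + 24 + 90 + 59 + 71 + 70 = 344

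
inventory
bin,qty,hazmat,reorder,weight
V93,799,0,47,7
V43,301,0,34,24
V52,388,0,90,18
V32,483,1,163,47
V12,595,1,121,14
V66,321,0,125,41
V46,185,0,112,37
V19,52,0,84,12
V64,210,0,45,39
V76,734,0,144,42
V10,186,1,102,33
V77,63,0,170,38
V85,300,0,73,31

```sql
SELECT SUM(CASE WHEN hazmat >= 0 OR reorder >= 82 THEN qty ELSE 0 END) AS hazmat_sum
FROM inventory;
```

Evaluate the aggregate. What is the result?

4617

bin=V93: ✓ → 799
bin=V43: ✓ → 301
bin=V52: ✓ → 388
bin=V32: ✓ → 483
bin=V12: ✓ → 595
bin=V66: ✓ → 321
bin=V46: ✓ → 185
bin=V19: ✓ → 52
bin=V64: ✓ → 210
bin=V76: ✓ → 734
bin=V10: ✓ → 186
bin=V77: ✓ → 63
bin=V85: ✓ → 300
hazmat_sum = 799 + 301 + 388 + 483 + 595 + 321 + 185 + 52 + 210 + 734 + 186 + 63 + 300 = 4617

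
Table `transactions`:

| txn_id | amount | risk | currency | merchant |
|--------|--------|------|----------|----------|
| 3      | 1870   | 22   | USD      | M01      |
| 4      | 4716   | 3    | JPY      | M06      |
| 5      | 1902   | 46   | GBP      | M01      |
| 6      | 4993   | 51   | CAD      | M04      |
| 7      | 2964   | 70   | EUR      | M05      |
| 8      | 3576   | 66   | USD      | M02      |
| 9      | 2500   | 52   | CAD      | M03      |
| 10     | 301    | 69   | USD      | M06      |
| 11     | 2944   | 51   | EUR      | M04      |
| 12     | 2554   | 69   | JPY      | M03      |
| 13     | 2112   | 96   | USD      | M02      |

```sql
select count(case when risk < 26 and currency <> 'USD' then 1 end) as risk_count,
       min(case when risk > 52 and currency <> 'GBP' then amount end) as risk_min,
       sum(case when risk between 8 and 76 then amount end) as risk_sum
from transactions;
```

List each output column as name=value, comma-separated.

risk_count=1, risk_min=301, risk_sum=23604

[risk_count: risk < 26 and currency <> 'USD']
txn_id=3: ✗
txn_id=4: ✓ → 1
txn_id=5: ✗
txn_id=6: ✗
txn_id=7: ✗
txn_id=8: ✗
txn_id=9: ✗
txn_id=10: ✗
txn_id=11: ✗
txn_id=12: ✗
txn_id=13: ✗
risk_count = COUNT(1) = 1
—
[risk_min: risk > 52 and currency <> 'GBP']
txn_id=3: ✗
txn_id=4: ✗
txn_id=5: ✗
txn_id=6: ✗
txn_id=7: ✓ → 2964
txn_id=8: ✓ → 3576
txn_id=9: ✗
txn_id=10: ✓ → 301
txn_id=11: ✗
txn_id=12: ✓ → 2554
txn_id=13: ✓ → 2112
risk_min = MIN(2964, 3576, 301, 2554, 2112) = 301
—
[risk_sum: risk between 8 and 76]
txn_id=3: ✓ → 1870
txn_id=4: ✗
txn_id=5: ✓ → 1902
txn_id=6: ✓ → 4993
txn_id=7: ✓ → 2964
txn_id=8: ✓ → 3576
txn_id=9: ✓ → 2500
txn_id=10: ✓ → 301
txn_id=11: ✓ → 2944
txn_id=12: ✓ → 2554
txn_id=13: ✗
risk_sum = 1870 + 1902 + 4993 + 2964 + 3576 + 2500 + 301 + 2944 + 2554 = 23604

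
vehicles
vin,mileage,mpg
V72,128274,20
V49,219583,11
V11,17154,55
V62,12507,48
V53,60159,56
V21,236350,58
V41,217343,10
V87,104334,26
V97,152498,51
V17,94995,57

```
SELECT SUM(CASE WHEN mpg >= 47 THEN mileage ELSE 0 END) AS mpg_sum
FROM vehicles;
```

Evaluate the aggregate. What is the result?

573663

vin=V72: ✗
vin=V49: ✗
vin=V11: ✓ → 17154
vin=V62: ✓ → 12507
vin=V53: ✓ → 60159
vin=V21: ✓ → 236350
vin=V41: ✗
vin=V87: ✗
vin=V97: ✓ → 152498
vin=V17: ✓ → 94995
mpg_sum = 17154 + 12507 + 60159 + 236350 + 152498 + 94995 = 573663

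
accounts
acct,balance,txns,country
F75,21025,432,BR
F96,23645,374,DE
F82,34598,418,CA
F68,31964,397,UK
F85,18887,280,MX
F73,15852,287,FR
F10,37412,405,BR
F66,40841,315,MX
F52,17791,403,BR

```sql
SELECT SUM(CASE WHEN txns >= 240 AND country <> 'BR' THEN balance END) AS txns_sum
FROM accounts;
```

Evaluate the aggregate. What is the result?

acct=F75: ✗
acct=F96: ✓ → 23645
acct=F82: ✓ → 34598
acct=F68: ✓ → 31964
acct=F85: ✓ → 18887
acct=F73: ✓ → 15852
acct=F10: ✗
acct=F66: ✓ → 40841
acct=F52: ✗
txns_sum = 23645 + 34598 + 31964 + 18887 + 15852 + 40841 = 165787

165787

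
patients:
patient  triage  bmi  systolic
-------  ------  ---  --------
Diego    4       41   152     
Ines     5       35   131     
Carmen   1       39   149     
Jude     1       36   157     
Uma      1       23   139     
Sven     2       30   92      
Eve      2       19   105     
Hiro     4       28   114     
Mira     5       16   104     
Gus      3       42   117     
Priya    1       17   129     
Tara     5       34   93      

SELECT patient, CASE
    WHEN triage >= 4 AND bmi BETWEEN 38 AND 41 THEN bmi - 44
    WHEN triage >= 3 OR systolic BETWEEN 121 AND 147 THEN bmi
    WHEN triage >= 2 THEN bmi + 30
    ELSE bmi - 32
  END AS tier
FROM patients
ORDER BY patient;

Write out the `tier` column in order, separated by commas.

7, -3, 49, 42, 28, 35, 4, 16, 17, 60, 34, 23

patient=Carmen: ELSE → 7
patient=Diego: triage >= 4 AND bmi BETWEEN 38 AND 41 → -3
patient=Eve: triage >= 2 → 49
patient=Gus: triage >= 3 OR systolic BETWEEN 121 AND 147 → 42
patient=Hiro: triage >= 3 OR systolic BETWEEN 121 AND 147 → 28
patient=Ines: triage >= 3 OR systolic BETWEEN 121 AND 147 → 35
patient=Jude: ELSE → 4
patient=Mira: triage >= 3 OR systolic BETWEEN 121 AND 147 → 16
patient=Priya: triage >= 3 OR systolic BETWEEN 121 AND 147 → 17
patient=Sven: triage >= 2 → 60
patient=Tara: triage >= 3 OR systolic BETWEEN 121 AND 147 → 34
patient=Uma: triage >= 3 OR systolic BETWEEN 121 AND 147 → 23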